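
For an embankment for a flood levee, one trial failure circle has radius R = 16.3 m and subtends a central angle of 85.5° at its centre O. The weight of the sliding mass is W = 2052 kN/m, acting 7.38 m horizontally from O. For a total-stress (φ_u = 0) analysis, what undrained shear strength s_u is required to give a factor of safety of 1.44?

FS = s_u·L_a·R / (W·d), so s_u = FS·W·d / (L_a·R).
Arc length L_a = R·θ = 16.3·(85.5°·π/180) = 16.3·1.4923 = 24.32 m
s_u = 1.44·2052·7.38 / (24.32·16.3) = 21807.0 / 396.48 = 55.00 kPa

s_u = 55.0 kPa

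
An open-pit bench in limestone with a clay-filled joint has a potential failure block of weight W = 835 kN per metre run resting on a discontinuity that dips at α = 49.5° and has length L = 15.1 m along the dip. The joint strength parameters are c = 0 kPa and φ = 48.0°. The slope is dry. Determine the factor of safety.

FS = 0.95

Resolving the block weight along and normal to the plane and applying the Mohr–Coulomb strength on the joint:
N' = W cosα = 835·cos49.5° = 542.3 kN/m
Driving force T = W sinα = 835·sin49.5° = 634.9 kN/m
Resisting force R = c·L + N'·tanφ = 0·15.1 + 542.3·tan48.0° = 0.0 + 602.3 = 602.3 kN/m
FS = R / T = 602.3 / 634.9 = 0.949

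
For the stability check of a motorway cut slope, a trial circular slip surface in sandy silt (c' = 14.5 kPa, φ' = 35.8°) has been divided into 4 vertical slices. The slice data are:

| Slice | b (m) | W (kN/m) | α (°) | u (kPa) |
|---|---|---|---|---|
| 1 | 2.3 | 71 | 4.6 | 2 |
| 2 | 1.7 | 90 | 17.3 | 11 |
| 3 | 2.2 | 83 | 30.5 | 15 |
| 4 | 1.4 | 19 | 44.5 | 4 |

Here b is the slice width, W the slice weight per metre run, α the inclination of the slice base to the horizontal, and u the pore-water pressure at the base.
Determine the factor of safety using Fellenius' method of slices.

Ordinary method of slices: FS = Σ[c'·Δl_i + (W_i cosα_i − u_i·Δl_i)·tanφ'] / Σ W_i sinα_i, with Δl_i = b_i / cosα_i.
Slice 1: Δl = 2.3/cos4.6° = 2.307 m; N'_1 = 71·cos4.6° − 2·2.307 = 66.2; c'Δl = 33.46; W sinα = 5.7
Slice 2: Δl = 1.7/cos17.3° = 1.781 m; N'_2 = 90·cos17.3° − 11·1.781 = 66.3; c'Δl = 25.82; W sinα = 26.8
Slice 3: Δl = 2.2/cos30.5° = 2.553 m; N'_3 = 83·cos30.5° − 15·2.553 = 33.2; c'Δl = 37.02; W sinα = 42.1
Slice 4: Δl = 1.4/cos44.5° = 1.963 m; N'_4 = 19·cos44.5° − 4·1.963 = 5.7; c'Δl = 28.46; W sinα = 13.3
Σc'Δl = 124.8 kN/m; ΣN' = 171.4 kN/m; ΣW sinα = 87.9 kN/m
Resisting = 124.8 + 171.4·tan35.8° = 124.8 + 123.6 = 248.4 kN/m
FS = 248.4 / 87.9 = 2.826

FS = 2.83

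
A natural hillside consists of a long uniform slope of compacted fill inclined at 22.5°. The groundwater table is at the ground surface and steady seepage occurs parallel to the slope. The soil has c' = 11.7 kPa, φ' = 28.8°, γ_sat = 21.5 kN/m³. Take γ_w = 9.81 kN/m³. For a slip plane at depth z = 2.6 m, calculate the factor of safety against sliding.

With seepage parallel to the slope and the water table at the surface, the effective normal stress on the slip plane uses the buoyant unit weight γ' = γ_sat − γ_w while the driving shear stress uses γ_sat:
FS = [c' + γ' z cos²β tanφ'] / [γ_sat z sinβ cosβ]
γ' = 21.5 − 9.81 = 11.69 kN/m³
Numerator = 11.7 + 11.69·2.6·cos²22.5°·tan28.8° = 11.7 + 11.69·2.6·0.8536·0.5498 = 25.962 kPa
Denominator = 21.5·2.6·sin22.5°·cos22.5° = 21.5·2.6·0.3827·0.9239 = 19.764 kPa
FS = 25.962 / 19.764 = 1.314

FS = 1.31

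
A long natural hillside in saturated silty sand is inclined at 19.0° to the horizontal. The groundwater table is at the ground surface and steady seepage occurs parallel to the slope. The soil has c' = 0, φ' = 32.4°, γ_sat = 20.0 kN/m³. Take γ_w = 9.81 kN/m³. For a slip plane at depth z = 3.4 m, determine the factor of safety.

With seepage parallel to the slope and the water table at the surface, the effective normal stress on the slip plane uses the buoyant unit weight γ' = γ_sat − γ_w while the driving shear stress uses γ_sat:
FS = [c' + γ' z cos²β tanφ'] / [γ_sat z sinβ cosβ]
(For c' = 0 this reduces to FS = (γ'/γ_sat)·tanφ'/tanβ.)
γ' = 20.0 − 9.81 = 10.19 kN/m³
Numerator = 0.0 + 10.19·3.4·cos²19.0°·tan32.4° = 0.0 + 10.19·3.4·0.8940·0.6346 = 19.657 kPa
Denominator = 20.0·3.4·sin19.0°·cos19.0° = 20.0·3.4·0.3256·0.9455 = 20.932 kPa
FS = 19.657 / 20.932 = 0.939

FS = 0.94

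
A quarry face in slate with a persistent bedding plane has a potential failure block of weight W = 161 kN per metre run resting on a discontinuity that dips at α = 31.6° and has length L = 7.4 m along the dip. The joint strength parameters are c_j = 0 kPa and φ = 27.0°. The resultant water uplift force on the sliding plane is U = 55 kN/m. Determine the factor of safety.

FS = 0.50

Resolving the block weight along and normal to the plane and applying the Mohr–Coulomb strength on the joint:
N' = W cosα − U = 161·cos31.6° − 55 = 82.1 kN/m
Driving force T = W sinα = 161·sin31.6° = 84.4 kN/m
Resisting force R = c_j·L + N'·tanφ = 0·7.4 + 82.1·tan27.0° = 0.0 + 41.8 = 41.8 kN/m
FS = R / T = 41.8 / 84.4 = 0.496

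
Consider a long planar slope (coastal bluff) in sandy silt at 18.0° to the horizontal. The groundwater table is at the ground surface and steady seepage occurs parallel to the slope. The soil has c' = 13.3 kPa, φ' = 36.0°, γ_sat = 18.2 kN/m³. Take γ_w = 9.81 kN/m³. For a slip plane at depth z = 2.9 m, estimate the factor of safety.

With seepage parallel to the slope and the water table at the surface, the effective normal stress on the slip plane uses the buoyant unit weight γ' = γ_sat − γ_w while the driving shear stress uses γ_sat:
FS = [c' + γ' z cos²β tanφ'] / [γ_sat z sinβ cosβ]
γ' = 18.2 − 9.81 = 8.39 kN/m³
Numerator = 13.3 + 8.39·2.9·cos²18.0°·tan36.0° = 13.3 + 8.39·2.9·0.9045·0.7265 = 29.289 kPa
Denominator = 18.2·2.9·sin18.0°·cos18.0° = 18.2·2.9·0.3090·0.9511 = 15.512 kPa
FS = 29.289 / 15.512 = 1.888

FS = 1.89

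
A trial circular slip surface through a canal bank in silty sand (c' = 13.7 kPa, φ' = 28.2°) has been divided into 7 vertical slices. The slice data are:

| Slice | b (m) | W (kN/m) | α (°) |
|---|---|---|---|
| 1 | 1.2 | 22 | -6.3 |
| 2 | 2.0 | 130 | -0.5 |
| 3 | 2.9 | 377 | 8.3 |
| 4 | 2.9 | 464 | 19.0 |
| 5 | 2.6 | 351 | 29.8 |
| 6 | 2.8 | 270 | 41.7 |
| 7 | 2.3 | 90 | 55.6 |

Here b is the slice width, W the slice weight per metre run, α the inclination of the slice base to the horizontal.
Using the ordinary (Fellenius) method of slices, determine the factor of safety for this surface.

FS = 1.73

Ordinary method of slices: FS = Σ[c'·Δl_i + (W_i cosα_i)·tanφ'] / Σ W_i sinα_i, with Δl_i = b_i / cosα_i.
Slice 1: Δl = 1.2/cos(-6.3°) = 1.207 m; N'_1 = 22·cos(-6.3°) = 21.9; c'Δl = 16.54; W sinα = -2.4
Slice 2: Δl = 2.0/cos(-0.5°) = 2.000 m; N'_2 = 130·cos(-0.5°) = 130.0; c'Δl = 27.40; W sinα = -1.1
Slice 3: Δl = 2.9/cos8.3° = 2.931 m; N'_3 = 377·cos8.3° = 373.1; c'Δl = 40.15; W sinα = 54.4
Slice 4: Δl = 2.9/cos19.0° = 3.067 m; N'_4 = 464·cos19.0° = 438.7; c'Δl = 42.02; W sinα = 151.1
Slice 5: Δl = 2.6/cos29.8° = 2.996 m; N'_5 = 351·cos29.8° = 304.6; c'Δl = 41.05; W sinα = 174.4
Slice 6: Δl = 2.8/cos41.7° = 3.750 m; N'_6 = 270·cos41.7° = 201.6; c'Δl = 51.38; W sinα = 179.6
Slice 7: Δl = 2.3/cos55.6° = 4.071 m; N'_7 = 90·cos55.6° = 50.8; c'Δl = 55.77; W sinα = 74.3
Σc'Δl = 274.3 kN/m; ΣN' = 1520.7 kN/m; ΣW sinα = 630.2 kN/m
Resisting = 274.3 + 1520.7·tan28.2° = 274.3 + 815.4 = 1089.7 kN/m
FS = 1089.7 / 630.2 = 1.729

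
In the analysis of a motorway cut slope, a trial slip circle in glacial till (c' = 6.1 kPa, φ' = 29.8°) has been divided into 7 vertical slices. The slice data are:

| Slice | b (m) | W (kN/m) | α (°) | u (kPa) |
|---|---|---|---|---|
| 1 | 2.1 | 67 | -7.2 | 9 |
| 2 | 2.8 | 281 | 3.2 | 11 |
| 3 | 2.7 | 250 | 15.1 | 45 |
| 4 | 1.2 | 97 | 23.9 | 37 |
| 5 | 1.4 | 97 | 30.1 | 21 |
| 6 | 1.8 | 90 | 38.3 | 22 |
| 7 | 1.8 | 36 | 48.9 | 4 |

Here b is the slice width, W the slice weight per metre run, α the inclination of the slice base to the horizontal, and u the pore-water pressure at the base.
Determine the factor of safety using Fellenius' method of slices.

Ordinary method of slices: FS = Σ[c'·Δl_i + (W_i cosα_i − u_i·Δl_i)·tanφ'] / Σ W_i sinα_i, with Δl_i = b_i / cosα_i.
Slice 1: Δl = 2.1/cos(-7.2°) = 2.117 m; N'_1 = 67·cos(-7.2°) − 9·2.117 = 47.4; c'Δl = 12.91; W sinα = -8.4
Slice 2: Δl = 2.8/cos3.2° = 2.804 m; N'_2 = 281·cos3.2° − 11·2.804 = 249.7; c'Δl = 17.11; W sinα = 15.7
Slice 3: Δl = 2.7/cos15.1° = 2.797 m; N'_3 = 250·cos15.1° − 45·2.797 = 115.5; c'Δl = 17.06; W sinα = 65.1
Slice 4: Δl = 1.2/cos23.9° = 1.313 m; N'_4 = 97·cos23.9° − 37·1.313 = 40.1; c'Δl = 8.01; W sinα = 39.3
Slice 5: Δl = 1.4/cos30.1° = 1.618 m; N'_5 = 97·cos30.1° − 21·1.618 = 49.9; c'Δl = 9.87; W sinα = 48.6
Slice 6: Δl = 1.8/cos38.3° = 2.294 m; N'_6 = 90·cos38.3° − 22·2.294 = 20.2; c'Δl = 13.99; W sinα = 55.8
Slice 7: Δl = 1.8/cos48.9° = 2.738 m; N'_7 = 36·cos48.9° − 4·2.738 = 12.7; c'Δl = 16.70; W sinα = 27.1
Σc'Δl = 95.6 kN/m; ΣN' = 535.6 kN/m; ΣW sinα = 243.3 kN/m
Resisting = 95.6 + 535.6·tan29.8° = 95.6 + 306.7 = 402.4 kN/m
FS = 402.4 / 243.3 = 1.654

FS = 1.65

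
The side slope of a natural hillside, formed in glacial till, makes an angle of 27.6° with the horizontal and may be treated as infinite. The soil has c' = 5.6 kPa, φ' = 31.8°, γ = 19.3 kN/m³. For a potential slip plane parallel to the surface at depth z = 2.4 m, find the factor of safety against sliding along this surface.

For an infinite slope with a slip plane parallel to the surface (no pore pressure): FS = [c' + γz cos²β tanφ'] / [γz sinβ cosβ].
γz = 19.3·2.4 = 46.32 kN/m²
Numerator = 5.6 + 46.32·cos²27.6°·tan31.8° = 5.6 + 46.32·0.7854·0.6200 = 28.155 kPa
Denominator = 46.32·sin27.6°·cos27.6° = 46.32·0.4633·0.8862 = 19.018 kPa
FS = 28.155 / 19.018 = 1.480

FS = 1.48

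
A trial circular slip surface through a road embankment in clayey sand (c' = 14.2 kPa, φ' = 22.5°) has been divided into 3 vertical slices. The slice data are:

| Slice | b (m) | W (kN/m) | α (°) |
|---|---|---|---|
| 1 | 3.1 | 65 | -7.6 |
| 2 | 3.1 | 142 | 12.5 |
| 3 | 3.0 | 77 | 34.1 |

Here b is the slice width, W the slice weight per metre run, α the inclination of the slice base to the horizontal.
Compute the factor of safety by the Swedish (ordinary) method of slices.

Ordinary method of slices: FS = Σ[c'·Δl_i + (W_i cosα_i)·tanφ'] / Σ W_i sinα_i, with Δl_i = b_i / cosα_i.
Slice 1: Δl = 3.1/cos(-7.6°) = 3.127 m; N'_1 = 65·cos(-7.6°) = 64.4; c'Δl = 44.41; W sinα = -8.6
Slice 2: Δl = 3.1/cos12.5° = 3.175 m; N'_2 = 142·cos12.5° = 138.6; c'Δl = 45.09; W sinα = 30.7
Slice 3: Δl = 3.0/cos34.1° = 3.623 m; N'_3 = 77·cos34.1° = 63.8; c'Δl = 51.45; W sinα = 43.2
Σc'Δl = 140.9 kN/m; ΣN' = 266.8 kN/m; ΣW sinα = 65.3 kN/m
Resisting = 140.9 + 266.8·tan22.5° = 140.9 + 110.5 = 251.5 kN/m
FS = 251.5 / 65.3 = 3.851

FS = 3.85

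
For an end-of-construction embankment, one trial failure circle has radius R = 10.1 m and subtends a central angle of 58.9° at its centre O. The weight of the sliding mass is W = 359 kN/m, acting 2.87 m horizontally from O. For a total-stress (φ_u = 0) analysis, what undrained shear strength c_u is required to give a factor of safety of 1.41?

FS = c_u·L_a·R / (W·d), so c_u = FS·W·d / (L_a·R).
Arc length L_a = R·θ = 10.1·(58.9°·π/180) = 10.1·1.0280 = 10.38 m
c_u = 1.41·359·2.87 / (10.38·10.1) = 1452.8 / 104.87 = 13.85 kPa

c_u = 13.9 kPa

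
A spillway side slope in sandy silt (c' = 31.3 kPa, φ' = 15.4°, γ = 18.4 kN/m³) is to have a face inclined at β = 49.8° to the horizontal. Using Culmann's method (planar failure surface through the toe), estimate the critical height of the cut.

Culmann's analysis gives the critical failure plane at α_cr = (β + φ')/2 = (49.8 + 15.4)/2 = 32.6°, and the critical height
H_c = (4c'/γ) · sinβ cosφ' / [1 − cos(β − φ')]
    = (4·31.3/18.4) · sin49.8°·cos15.4° / [1 − cos(34.4°)]
    = 6.804 · 0.7638·0.9641 / [1 − 0.8251]
    = 6.804 · 0.7364 / 0.1749
    = 28.65 m

H_c = 28.65 m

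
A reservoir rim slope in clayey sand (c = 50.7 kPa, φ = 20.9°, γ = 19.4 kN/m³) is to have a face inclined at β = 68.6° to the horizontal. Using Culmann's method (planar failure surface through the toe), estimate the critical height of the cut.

H_c = 27.81 m

Culmann's analysis gives the critical failure plane at α_cr = (β + φ)/2 = (68.6 + 20.9)/2 = 44.8°, and the critical height
H_c = (4c/γ) · sinβ cosφ / [1 − cos(β − φ)]
    = (4·50.7/19.4) · sin68.6°·cos20.9° / [1 − cos(47.7°)]
    = 10.454 · 0.9311·0.9342 / [1 − 0.6730]
    = 10.454 · 0.8698 / 0.3270
    = 27.81 m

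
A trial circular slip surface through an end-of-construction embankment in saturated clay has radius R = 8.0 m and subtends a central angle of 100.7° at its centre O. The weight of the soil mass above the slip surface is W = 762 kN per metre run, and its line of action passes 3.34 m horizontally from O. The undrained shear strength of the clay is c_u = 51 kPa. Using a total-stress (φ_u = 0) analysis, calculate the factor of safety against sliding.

FS = 2.25

Taking moments about the centre O, the resisting moment is provided by the undrained shear strength acting along the arc:
Arc length L_a = R·θ = 8.0·(100.7°·π/180) = 8.0·1.7575 = 14.06 m
M_R = c_u·L_a·R = 51·14.06·8.0 = 5736.6 kN·m/m
M_D = W·d = 762·3.34 = 2545.1 kN·m/m
FS = M_R / M_D = 5736.6 / 2545.1 = 2.254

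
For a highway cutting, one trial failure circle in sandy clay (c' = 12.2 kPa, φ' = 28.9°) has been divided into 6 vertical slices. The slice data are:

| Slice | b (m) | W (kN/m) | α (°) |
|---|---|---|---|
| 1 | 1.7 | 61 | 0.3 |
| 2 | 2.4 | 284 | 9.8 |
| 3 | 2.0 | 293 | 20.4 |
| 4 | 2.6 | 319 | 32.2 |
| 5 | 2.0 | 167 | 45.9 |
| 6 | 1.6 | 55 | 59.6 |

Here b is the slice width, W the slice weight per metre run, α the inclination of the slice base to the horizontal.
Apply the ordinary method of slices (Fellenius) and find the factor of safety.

FS = 1.55

Ordinary method of slices: FS = Σ[c'·Δl_i + (W_i cosα_i)·tanφ'] / Σ W_i sinα_i, with Δl_i = b_i / cosα_i.
Slice 1: Δl = 1.7/cos0.3° = 1.700 m; N'_1 = 61·cos0.3° = 61.0; c'Δl = 20.74; W sinα = 0.3
Slice 2: Δl = 2.4/cos9.8° = 2.436 m; N'_2 = 284·cos9.8° = 279.9; c'Δl = 29.71; W sinα = 48.3
Slice 3: Δl = 2.0/cos20.4° = 2.134 m; N'_3 = 293·cos20.4° = 274.6; c'Δl = 26.03; W sinα = 102.1
Slice 4: Δl = 2.6/cos32.2° = 3.073 m; N'_4 = 319·cos32.2° = 269.9; c'Δl = 37.49; W sinα = 170.0
Slice 5: Δl = 2.0/cos45.9° = 2.874 m; N'_5 = 167·cos45.9° = 116.2; c'Δl = 35.06; W sinα = 119.9
Slice 6: Δl = 1.6/cos59.6° = 3.162 m; N'_6 = 55·cos59.6° = 27.8; c'Δl = 38.57; W sinα = 47.4
Σc'Δl = 187.6 kN/m; ΣN' = 1029.5 kN/m; ΣW sinα = 488.1 kN/m
Resisting = 187.6 + 1029.5·tan28.9° = 187.6 + 568.3 = 755.9 kN/m
FS = 755.9 / 488.1 = 1.549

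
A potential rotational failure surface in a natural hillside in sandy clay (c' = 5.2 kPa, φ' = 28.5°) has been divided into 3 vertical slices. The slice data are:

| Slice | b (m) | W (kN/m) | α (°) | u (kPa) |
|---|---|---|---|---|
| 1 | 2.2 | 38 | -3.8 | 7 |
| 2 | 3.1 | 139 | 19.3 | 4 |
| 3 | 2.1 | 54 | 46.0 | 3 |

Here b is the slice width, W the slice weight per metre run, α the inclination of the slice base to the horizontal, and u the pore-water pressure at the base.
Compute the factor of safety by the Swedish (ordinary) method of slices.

Ordinary method of slices: FS = Σ[c'·Δl_i + (W_i cosα_i − u_i·Δl_i)·tanφ'] / Σ W_i sinα_i, with Δl_i = b_i / cosα_i.
Slice 1: Δl = 2.2/cos(-3.8°) = 2.205 m; N'_1 = 38·cos(-3.8°) − 7·2.205 = 22.5; c'Δl = 11.47; W sinα = -2.5
Slice 2: Δl = 3.1/cos19.3° = 3.285 m; N'_2 = 139·cos19.3° − 4·3.285 = 118.0; c'Δl = 17.08; W sinα = 45.9
Slice 3: Δl = 2.1/cos46.0° = 3.023 m; N'_3 = 54·cos46.0° − 3·3.023 = 28.4; c'Δl = 15.72; W sinα = 38.8
Σc'Δl = 44.3 kN/m; ΣN' = 169.0 kN/m; ΣW sinα = 82.3 kN/m
Resisting = 44.3 + 169.0·tan28.5° = 44.3 + 91.7 = 136.0 kN/m
FS = 136.0 / 82.3 = 1.653

FS = 1.65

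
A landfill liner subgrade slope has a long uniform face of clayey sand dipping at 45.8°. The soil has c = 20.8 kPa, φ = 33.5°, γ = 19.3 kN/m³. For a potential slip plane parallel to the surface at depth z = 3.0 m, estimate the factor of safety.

FS = 1.36

For an infinite slope with a slip plane parallel to the surface (no pore pressure): FS = [c + γz cos²β tanφ] / [γz sinβ cosβ].
γz = 19.3·3.0 = 57.90 kN/m²
Numerator = 20.8 + 57.90·cos²45.8°·tan33.5° = 20.8 + 57.90·0.4860·0.6619 = 39.427 kPa
Denominator = 57.90·sin45.8°·cos45.8° = 57.90·0.7169·0.6972 = 28.939 kPa
FS = 39.427 / 28.939 = 1.362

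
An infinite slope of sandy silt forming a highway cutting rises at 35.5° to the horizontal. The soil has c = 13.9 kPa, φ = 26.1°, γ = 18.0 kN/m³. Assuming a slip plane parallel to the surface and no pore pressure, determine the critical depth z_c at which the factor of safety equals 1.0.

z_c = 5.22 m

Setting FS = 1.00 in FS = [c + γz cos²β tanφ] / [γz sinβ cosβ] and solving for z:
z = c / [γ cosβ (FS·sinβ − cosβ·tanφ)]
  = 13.9 / [18.0·cos35.5°·(1.00·sin35.5° − cos35.5°·tan26.1°)]
  = 13.9 / [18.0·0.8141·(1.00·0.5807 − 0.8141·0.4899)]
  = 13.9 / 2.6652 = 5.215 m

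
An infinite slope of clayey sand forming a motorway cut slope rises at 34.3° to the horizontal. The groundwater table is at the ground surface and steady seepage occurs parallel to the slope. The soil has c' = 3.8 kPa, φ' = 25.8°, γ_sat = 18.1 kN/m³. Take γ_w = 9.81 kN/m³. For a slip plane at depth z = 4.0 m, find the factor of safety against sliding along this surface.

With seepage parallel to the slope and the water table at the surface, the effective normal stress on the slip plane uses the buoyant unit weight γ' = γ_sat − γ_w while the driving shear stress uses γ_sat:
FS = [c' + γ' z cos²β tanφ'] / [γ_sat z sinβ cosβ]
γ' = 18.1 − 9.81 = 8.29 kN/m³
Numerator = 3.8 + 8.29·4.0·cos²34.3°·tan25.8° = 3.8 + 8.29·4.0·0.6824·0.4834 = 14.740 kPa
Denominator = 18.1·4.0·sin34.3°·cos34.3° = 18.1·4.0·0.5635·0.8261 = 33.704 kPa
FS = 14.740 / 33.704 = 0.437

FS = 0.44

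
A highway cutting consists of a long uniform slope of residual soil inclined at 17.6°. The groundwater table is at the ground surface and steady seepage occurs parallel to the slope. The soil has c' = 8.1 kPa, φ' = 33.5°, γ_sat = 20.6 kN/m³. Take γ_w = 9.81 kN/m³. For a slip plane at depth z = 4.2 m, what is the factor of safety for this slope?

With seepage parallel to the slope and the water table at the surface, the effective normal stress on the slip plane uses the buoyant unit weight γ' = γ_sat − γ_w while the driving shear stress uses γ_sat:
FS = [c' + γ' z cos²β tanφ'] / [γ_sat z sinβ cosβ]
γ' = 20.6 − 9.81 = 10.79 kN/m³
Numerator = 8.1 + 10.79·4.2·cos²17.6°·tan33.5° = 8.1 + 10.79·4.2·0.9086·0.6619 = 35.353 kPa
Denominator = 20.6·4.2·sin17.6°·cos17.6° = 20.6·4.2·0.3024·0.9532 = 24.936 kPa
FS = 35.353 / 24.936 = 1.418

FS = 1.42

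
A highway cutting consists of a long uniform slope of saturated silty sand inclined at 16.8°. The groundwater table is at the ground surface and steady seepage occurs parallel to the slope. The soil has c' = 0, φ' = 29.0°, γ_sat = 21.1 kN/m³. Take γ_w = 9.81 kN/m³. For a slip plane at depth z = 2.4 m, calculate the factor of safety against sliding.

With seepage parallel to the slope and the water table at the surface, the effective normal stress on the slip plane uses the buoyant unit weight γ' = γ_sat − γ_w while the driving shear stress uses γ_sat:
FS = [c' + γ' z cos²β tanφ'] / [γ_sat z sinβ cosβ]
(For c' = 0 this reduces to FS = (γ'/γ_sat)·tanφ'/tanβ.)
γ' = 21.1 − 9.81 = 11.29 kN/m³
Numerator = 0.0 + 11.29·2.4·cos²16.8°·tan29.0° = 0.0 + 11.29·2.4·0.9165·0.5543 = 13.765 kPa
Denominator = 21.1·2.4·sin16.8°·cos16.8° = 21.1·2.4·0.2890·0.9573 = 14.012 kPa
FS = 13.765 / 14.012 = 0.982

FS = 0.98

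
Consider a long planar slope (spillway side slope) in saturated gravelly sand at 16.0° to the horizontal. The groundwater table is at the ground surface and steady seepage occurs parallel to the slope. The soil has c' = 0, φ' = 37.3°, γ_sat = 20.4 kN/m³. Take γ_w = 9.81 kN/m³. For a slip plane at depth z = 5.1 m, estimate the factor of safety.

With seepage parallel to the slope and the water table at the surface, the effective normal stress on the slip plane uses the buoyant unit weight γ' = γ_sat − γ_w while the driving shear stress uses γ_sat:
FS = [c' + γ' z cos²β tanφ'] / [γ_sat z sinβ cosβ]
(For c' = 0 this reduces to FS = (γ'/γ_sat)·tanφ'/tanβ.)
γ' = 20.4 − 9.81 = 10.59 kN/m³
Numerator = 0.0 + 10.59·5.1·cos²16.0°·tan37.3° = 0.0 + 10.59·5.1·0.9240·0.7618 = 38.018 kPa
Denominator = 20.4·5.1·sin16.0°·cos16.0° = 20.4·5.1·0.2756·0.9613 = 27.566 kPa
FS = 38.018 / 27.566 = 1.379

FS = 1.38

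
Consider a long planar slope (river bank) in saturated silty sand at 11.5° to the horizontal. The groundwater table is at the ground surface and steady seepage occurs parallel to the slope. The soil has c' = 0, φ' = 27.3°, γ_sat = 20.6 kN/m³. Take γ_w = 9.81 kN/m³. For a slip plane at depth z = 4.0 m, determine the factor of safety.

FS = 1.33

With seepage parallel to the slope and the water table at the surface, the effective normal stress on the slip plane uses the buoyant unit weight γ' = γ_sat − γ_w while the driving shear stress uses γ_sat:
FS = [c' + γ' z cos²β tanφ'] / [γ_sat z sinβ cosβ]
(For c' = 0 this reduces to FS = (γ'/γ_sat)·tanφ'/tanβ.)
γ' = 20.6 − 9.81 = 10.79 kN/m³
Numerator = 0.0 + 10.79·4.0·cos²11.5°·tan27.3° = 0.0 + 10.79·4.0·0.9603·0.5161 = 21.391 kPa
Denominator = 20.6·4.0·sin11.5°·cos11.5° = 20.6·4.0·0.1994·0.9799 = 16.098 kPa
FS = 21.391 / 16.098 = 1.329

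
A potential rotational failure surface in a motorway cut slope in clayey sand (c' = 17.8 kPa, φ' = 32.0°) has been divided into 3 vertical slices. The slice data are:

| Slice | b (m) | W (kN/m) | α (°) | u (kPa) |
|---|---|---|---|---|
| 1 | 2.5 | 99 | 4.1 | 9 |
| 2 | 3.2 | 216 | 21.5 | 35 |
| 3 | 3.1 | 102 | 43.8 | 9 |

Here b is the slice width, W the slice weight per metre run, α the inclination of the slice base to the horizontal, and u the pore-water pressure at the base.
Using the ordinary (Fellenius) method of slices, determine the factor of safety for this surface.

FS = 1.93

Ordinary method of slices: FS = Σ[c'·Δl_i + (W_i cosα_i − u_i·Δl_i)·tanφ'] / Σ W_i sinα_i, with Δl_i = b_i / cosα_i.
Slice 1: Δl = 2.5/cos4.1° = 2.506 m; N'_1 = 99·cos4.1° − 9·2.506 = 76.2; c'Δl = 44.61; W sinα = 7.1
Slice 2: Δl = 3.2/cos21.5° = 3.439 m; N'_2 = 216·cos21.5° − 35·3.439 = 80.6; c'Δl = 61.22; W sinα = 79.2
Slice 3: Δl = 3.1/cos43.8° = 4.295 m; N'_3 = 102·cos43.8° − 9·4.295 = 35.0; c'Δl = 76.45; W sinα = 70.6
Σc'Δl = 182.3 kN/m; ΣN' = 191.7 kN/m; ΣW sinα = 156.8 kN/m
Resisting = 182.3 + 191.7·tan32.0° = 182.3 + 119.8 = 302.1 kN/m
FS = 302.1 / 156.8 = 1.926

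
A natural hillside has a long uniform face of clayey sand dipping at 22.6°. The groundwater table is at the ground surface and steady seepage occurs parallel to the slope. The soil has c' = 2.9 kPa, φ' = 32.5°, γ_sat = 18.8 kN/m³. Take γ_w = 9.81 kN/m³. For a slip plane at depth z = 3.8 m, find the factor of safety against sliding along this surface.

With seepage parallel to the slope and the water table at the surface, the effective normal stress on the slip plane uses the buoyant unit weight γ' = γ_sat − γ_w while the driving shear stress uses γ_sat:
FS = [c' + γ' z cos²β tanφ'] / [γ_sat z sinβ cosβ]
γ' = 18.8 − 9.81 = 8.99 kN/m³
Numerator = 2.9 + 8.99·3.8·cos²22.6°·tan32.5° = 2.9 + 8.99·3.8·0.8523·0.6371 = 21.449 kPa
Denominator = 18.8·3.8·sin22.6°·cos22.6° = 18.8·3.8·0.3843·0.9232 = 25.346 kPa
FS = 21.449 / 25.346 = 0.846

FS = 0.85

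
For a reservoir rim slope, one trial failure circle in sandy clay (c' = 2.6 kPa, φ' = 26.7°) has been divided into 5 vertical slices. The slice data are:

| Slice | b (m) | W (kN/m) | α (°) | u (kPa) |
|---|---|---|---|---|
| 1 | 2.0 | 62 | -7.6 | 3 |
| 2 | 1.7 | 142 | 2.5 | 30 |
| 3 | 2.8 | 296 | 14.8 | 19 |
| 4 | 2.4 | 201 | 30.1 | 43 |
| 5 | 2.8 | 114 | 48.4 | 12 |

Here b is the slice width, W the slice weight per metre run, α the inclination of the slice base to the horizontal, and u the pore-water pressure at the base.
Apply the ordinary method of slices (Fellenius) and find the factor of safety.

FS = 1.02

Ordinary method of slices: FS = Σ[c'·Δl_i + (W_i cosα_i − u_i·Δl_i)·tanφ'] / Σ W_i sinα_i, with Δl_i = b_i / cosα_i.
Slice 1: Δl = 2.0/cos(-7.6°) = 2.018 m; N'_1 = 62·cos(-7.6°) − 3·2.018 = 55.4; c'Δl = 5.25; W sinα = -8.2
Slice 2: Δl = 1.7/cos2.5° = 1.702 m; N'_2 = 142·cos2.5° − 30·1.702 = 90.8; c'Δl = 4.42; W sinα = 6.2
Slice 3: Δl = 2.8/cos14.8° = 2.896 m; N'_3 = 296·cos14.8° − 19·2.896 = 231.2; c'Δl = 7.53; W sinα = 75.6
Slice 4: Δl = 2.4/cos30.1° = 2.774 m; N'_4 = 201·cos30.1° − 43·2.774 = 54.6; c'Δl = 7.21; W sinα = 100.8
Slice 5: Δl = 2.8/cos48.4° = 4.217 m; N'_5 = 114·cos48.4° − 12·4.217 = 25.1; c'Δl = 10.97; W sinα = 85.2
Σc'Δl = 35.4 kN/m; ΣN' = 457.1 kN/m; ΣW sinα = 259.7 kN/m
Resisting = 35.4 + 457.1·tan26.7° = 35.4 + 229.9 = 265.3 kN/m
FS = 265.3 / 259.7 = 1.022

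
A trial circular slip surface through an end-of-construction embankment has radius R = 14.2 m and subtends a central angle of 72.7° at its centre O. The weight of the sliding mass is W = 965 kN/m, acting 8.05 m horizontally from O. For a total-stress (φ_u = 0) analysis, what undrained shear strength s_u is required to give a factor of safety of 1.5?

FS = s_u·L_a·R / (W·d), so s_u = FS·W·d / (L_a·R).
Arc length L_a = R·θ = 14.2·(72.7°·π/180) = 14.2·1.2689 = 18.02 m
s_u = 1.5·965·8.05 / (18.02·14.2) = 11652.4 / 255.85 = 45.54 kPa

s_u = 45.5 kPa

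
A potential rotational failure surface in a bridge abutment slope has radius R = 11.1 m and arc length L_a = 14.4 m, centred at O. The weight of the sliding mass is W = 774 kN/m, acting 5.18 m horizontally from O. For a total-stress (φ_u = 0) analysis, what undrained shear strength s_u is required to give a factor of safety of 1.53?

FS = s_u·L_a·R / (W·d), so s_u = FS·W·d / (L_a·R).
s_u = 1.53·774·5.18 / (14.40·11.1) = 6134.3 / 159.84 = 38.38 kPa

s_u = 38.4 kPa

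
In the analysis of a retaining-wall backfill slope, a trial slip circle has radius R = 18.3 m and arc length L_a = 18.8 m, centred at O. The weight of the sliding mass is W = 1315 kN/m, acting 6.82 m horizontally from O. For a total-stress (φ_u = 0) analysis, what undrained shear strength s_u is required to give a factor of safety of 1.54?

s_u = 40.1 kPa

FS = s_u·L_a·R / (W·d), so s_u = FS·W·d / (L_a·R).
s_u = 1.54·1315·6.82 / (18.80·18.3) = 13811.2 / 344.04 = 40.14 kPa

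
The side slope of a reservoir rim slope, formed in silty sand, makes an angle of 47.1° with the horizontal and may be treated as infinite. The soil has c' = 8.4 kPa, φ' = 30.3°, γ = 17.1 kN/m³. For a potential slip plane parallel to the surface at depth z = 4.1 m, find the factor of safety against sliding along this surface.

For an infinite slope with a slip plane parallel to the surface (no pore pressure): FS = [c' + γz cos²β tanφ'] / [γz sinβ cosβ].
γz = 17.1·4.1 = 70.11 kN/m²
Numerator = 8.4 + 70.11·cos²47.1°·tan30.3° = 8.4 + 70.11·0.4634·0.5844 = 27.384 kPa
Denominator = 70.11·sin47.1°·cos47.1° = 70.11·0.7325·0.6807 = 34.961 kPa
FS = 27.384 / 34.961 = 0.783

FS = 0.78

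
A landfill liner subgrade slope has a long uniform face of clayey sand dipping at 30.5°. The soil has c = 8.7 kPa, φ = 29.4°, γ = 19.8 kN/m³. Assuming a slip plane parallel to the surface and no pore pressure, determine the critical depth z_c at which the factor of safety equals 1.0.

z_c = 23.14 m

Setting FS = 1.00 in FS = [c + γz cos²β tanφ] / [γz sinβ cosβ] and solving for z:
z = c / [γ cosβ (FS·sinβ − cosβ·tanφ)]
  = 8.7 / [19.8·cos30.5°·(1.00·sin30.5° − cos30.5°·tan29.4°)]
  = 8.7 / [19.8·0.8616·(1.00·0.5075 − 0.8616·0.5635)]
  = 8.7 / 0.3759 = 23.143 m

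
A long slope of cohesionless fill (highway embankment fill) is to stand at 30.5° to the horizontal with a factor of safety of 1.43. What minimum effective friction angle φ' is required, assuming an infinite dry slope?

φ' = 40.1°

FS = tanφ'/tanβ ⇒ tanφ' = FS · tanβ = 1.43 · tan30.5° = 0.8423
φ' = arctan(0.8423) = 40.11°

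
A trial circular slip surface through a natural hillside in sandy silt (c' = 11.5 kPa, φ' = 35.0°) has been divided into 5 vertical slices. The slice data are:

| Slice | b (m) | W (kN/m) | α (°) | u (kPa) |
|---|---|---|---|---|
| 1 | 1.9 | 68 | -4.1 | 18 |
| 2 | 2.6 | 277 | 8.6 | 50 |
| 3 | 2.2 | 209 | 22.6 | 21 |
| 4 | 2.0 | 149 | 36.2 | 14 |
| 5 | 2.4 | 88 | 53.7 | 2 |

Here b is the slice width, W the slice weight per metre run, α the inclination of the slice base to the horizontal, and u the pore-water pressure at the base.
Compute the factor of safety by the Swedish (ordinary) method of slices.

Ordinary method of slices: FS = Σ[c'·Δl_i + (W_i cosα_i − u_i·Δl_i)·tanφ'] / Σ W_i sinα_i, with Δl_i = b_i / cosα_i.
Slice 1: Δl = 1.9/cos(-4.1°) = 1.905 m; N'_1 = 68·cos(-4.1°) − 18·1.905 = 33.5; c'Δl = 21.91; W sinα = -4.9
Slice 2: Δl = 2.6/cos8.6° = 2.630 m; N'_2 = 277·cos8.6° − 50·2.630 = 142.4; c'Δl = 30.24; W sinα = 41.4
Slice 3: Δl = 2.2/cos22.6° = 2.383 m; N'_3 = 209·cos22.6° − 21·2.383 = 142.9; c'Δl = 27.40; W sinα = 80.3
Slice 4: Δl = 2.0/cos36.2° = 2.478 m; N'_4 = 149·cos36.2° − 14·2.478 = 85.5; c'Δl = 28.50; W sinα = 88.0
Slice 5: Δl = 2.4/cos53.7° = 4.054 m; N'_5 = 88·cos53.7° − 2·4.054 = 44.0; c'Δl = 46.62; W sinα = 70.9
Σc'Δl = 154.7 kN/m; ΣN' = 448.4 kN/m; ΣW sinα = 275.8 kN/m
Resisting = 154.7 + 448.4·tan35.0° = 154.7 + 314.0 = 468.6 kN/m
FS = 468.6 / 275.8 = 1.699

FS = 1.70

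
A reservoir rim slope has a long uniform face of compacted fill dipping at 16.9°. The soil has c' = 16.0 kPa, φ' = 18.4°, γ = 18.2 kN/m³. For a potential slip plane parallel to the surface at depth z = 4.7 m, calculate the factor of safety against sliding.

For an infinite slope with a slip plane parallel to the surface (no pore pressure): FS = [c' + γz cos²β tanφ'] / [γz sinβ cosβ].
γz = 18.2·4.7 = 85.54 kN/m²
Numerator = 16.0 + 85.54·cos²16.9°·tan18.4° = 16.0 + 85.54·0.9155·0.3327 = 42.051 kPa
Denominator = 85.54·sin16.9°·cos16.9° = 85.54·0.2907·0.9568 = 23.793 kPa
FS = 42.051 / 23.793 = 1.767

FS = 1.77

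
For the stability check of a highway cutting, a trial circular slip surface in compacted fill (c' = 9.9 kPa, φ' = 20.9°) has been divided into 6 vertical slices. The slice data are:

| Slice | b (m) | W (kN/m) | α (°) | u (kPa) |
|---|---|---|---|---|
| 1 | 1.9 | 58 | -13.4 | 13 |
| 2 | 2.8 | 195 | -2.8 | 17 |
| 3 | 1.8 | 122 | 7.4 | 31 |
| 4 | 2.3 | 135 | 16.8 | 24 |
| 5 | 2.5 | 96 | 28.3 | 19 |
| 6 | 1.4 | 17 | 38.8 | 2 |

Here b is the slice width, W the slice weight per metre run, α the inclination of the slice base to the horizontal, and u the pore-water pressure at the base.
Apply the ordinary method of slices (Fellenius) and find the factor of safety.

FS = 3.07

Ordinary method of slices: FS = Σ[c'·Δl_i + (W_i cosα_i − u_i·Δl_i)·tanφ'] / Σ W_i sinα_i, with Δl_i = b_i / cosα_i.
Slice 1: Δl = 1.9/cos(-13.4°) = 1.953 m; N'_1 = 58·cos(-13.4°) − 13·1.953 = 31.0; c'Δl = 19.34; W sinα = -13.4
Slice 2: Δl = 2.8/cos(-2.8°) = 2.803 m; N'_2 = 195·cos(-2.8°) − 17·2.803 = 147.1; c'Δl = 27.75; W sinα = -9.5
Slice 3: Δl = 1.8/cos7.4° = 1.815 m; N'_3 = 122·cos7.4° − 31·1.815 = 64.7; c'Δl = 17.97; W sinα = 15.7
Slice 4: Δl = 2.3/cos16.8° = 2.403 m; N'_4 = 135·cos16.8° − 24·2.403 = 71.6; c'Δl = 23.79; W sinα = 39.0
Slice 5: Δl = 2.5/cos28.3° = 2.839 m; N'_5 = 96·cos28.3° − 19·2.839 = 30.6; c'Δl = 28.11; W sinα = 45.5
Slice 6: Δl = 1.4/cos38.8° = 1.796 m; N'_6 = 17·cos38.8° − 2·1.796 = 9.7; c'Δl = 17.78; W sinα = 10.7
Σc'Δl = 134.7 kN/m; ΣN' = 354.7 kN/m; ΣW sinα = 87.9 kN/m
Resisting = 134.7 + 354.7·tan20.9° = 134.7 + 135.4 = 270.2 kN/m
FS = 270.2 / 87.9 = 3.073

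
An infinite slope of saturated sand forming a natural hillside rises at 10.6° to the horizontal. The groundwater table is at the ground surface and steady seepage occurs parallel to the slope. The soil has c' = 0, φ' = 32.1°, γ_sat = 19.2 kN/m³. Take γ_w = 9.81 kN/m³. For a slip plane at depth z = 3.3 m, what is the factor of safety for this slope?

With seepage parallel to the slope and the water table at the surface, the effective normal stress on the slip plane uses the buoyant unit weight γ' = γ_sat − γ_w while the driving shear stress uses γ_sat:
FS = [c' + γ' z cos²β tanφ'] / [γ_sat z sinβ cosβ]
(For c' = 0 this reduces to FS = (γ'/γ_sat)·tanφ'/tanβ.)
γ' = 19.2 − 9.81 = 9.39 kN/m³
Numerator = 0.0 + 9.39·3.3·cos²10.6°·tan32.1° = 0.0 + 9.39·3.3·0.9662·0.6273 = 18.780 kPa
Denominator = 19.2·3.3·sin10.6°·cos10.6° = 19.2·3.3·0.1840·0.9829 = 11.456 kPa
FS = 18.780 / 11.456 = 1.639

FS = 1.64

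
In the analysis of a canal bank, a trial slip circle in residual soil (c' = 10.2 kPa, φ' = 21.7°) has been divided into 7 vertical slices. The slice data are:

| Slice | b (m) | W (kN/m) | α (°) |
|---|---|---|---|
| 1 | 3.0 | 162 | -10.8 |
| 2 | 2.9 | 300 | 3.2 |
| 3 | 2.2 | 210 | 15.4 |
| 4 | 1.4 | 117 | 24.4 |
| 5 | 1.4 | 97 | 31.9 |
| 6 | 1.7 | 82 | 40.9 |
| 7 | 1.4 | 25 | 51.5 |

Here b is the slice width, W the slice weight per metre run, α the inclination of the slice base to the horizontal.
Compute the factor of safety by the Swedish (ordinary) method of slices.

Ordinary method of slices: FS = Σ[c'·Δl_i + (W_i cosα_i)·tanφ'] / Σ W_i sinα_i, with Δl_i = b_i / cosα_i.
Slice 1: Δl = 3.0/cos(-10.8°) = 3.054 m; N'_1 = 162·cos(-10.8°) = 159.1; c'Δl = 31.15; W sinα = -30.4
Slice 2: Δl = 2.9/cos3.2° = 2.905 m; N'_2 = 300·cos3.2° = 299.5; c'Δl = 29.63; W sinα = 16.7
Slice 3: Δl = 2.2/cos15.4° = 2.282 m; N'_3 = 210·cos15.4° = 202.5; c'Δl = 23.28; W sinα = 55.8
Slice 4: Δl = 1.4/cos24.4° = 1.537 m; N'_4 = 117·cos24.4° = 106.5; c'Δl = 15.68; W sinα = 48.3
Slice 5: Δl = 1.4/cos31.9° = 1.649 m; N'_5 = 97·cos31.9° = 82.4; c'Δl = 16.82; W sinα = 51.3
Slice 6: Δl = 1.7/cos40.9° = 2.249 m; N'_6 = 82·cos40.9° = 62.0; c'Δl = 22.94; W sinα = 53.7
Slice 7: Δl = 1.4/cos51.5° = 2.249 m; N'_7 = 25·cos51.5° = 15.6; c'Δl = 22.94; W sinα = 19.6
Σc'Δl = 162.4 kN/m; ΣN' = 927.6 kN/m; ΣW sinα = 215.0 kN/m
Resisting = 162.4 + 927.6·tan21.7° = 162.4 + 369.1 = 531.6 kN/m
FS = 531.6 / 215.0 = 2.472

FS = 2.47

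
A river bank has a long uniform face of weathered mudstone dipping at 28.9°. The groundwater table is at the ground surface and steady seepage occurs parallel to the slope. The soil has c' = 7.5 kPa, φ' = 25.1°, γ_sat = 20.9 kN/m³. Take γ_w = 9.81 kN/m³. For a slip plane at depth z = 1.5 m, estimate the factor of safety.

FS = 1.02

With seepage parallel to the slope and the water table at the surface, the effective normal stress on the slip plane uses the buoyant unit weight γ' = γ_sat − γ_w while the driving shear stress uses γ_sat:
FS = [c' + γ' z cos²β tanφ'] / [γ_sat z sinβ cosβ]
γ' = 20.9 − 9.81 = 11.09 kN/m³
Numerator = 7.5 + 11.09·1.5·cos²28.9°·tan25.1° = 7.5 + 11.09·1.5·0.7664·0.4684 = 13.472 kPa
Denominator = 20.9·1.5·sin28.9°·cos28.9° = 20.9·1.5·0.4833·0.8755 = 13.264 kPa
FS = 13.472 / 13.264 = 1.016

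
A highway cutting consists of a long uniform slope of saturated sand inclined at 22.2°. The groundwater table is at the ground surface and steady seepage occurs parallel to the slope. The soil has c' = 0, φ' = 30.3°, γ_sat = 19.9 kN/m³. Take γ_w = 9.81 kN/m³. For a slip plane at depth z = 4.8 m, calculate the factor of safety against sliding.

FS = 0.73

With seepage parallel to the slope and the water table at the surface, the effective normal stress on the slip plane uses the buoyant unit weight γ' = γ_sat − γ_w while the driving shear stress uses γ_sat:
FS = [c' + γ' z cos²β tanφ'] / [γ_sat z sinβ cosβ]
(For c' = 0 this reduces to FS = (γ'/γ_sat)·tanφ'/tanβ.)
γ' = 19.9 − 9.81 = 10.09 kN/m³
Numerator = 0.0 + 10.09·4.8·cos²22.2°·tan30.3° = 0.0 + 10.09·4.8·0.8572·0.5844 = 24.261 kPa
Denominator = 19.9·4.8·sin22.2°·cos22.2° = 19.9·4.8·0.3778·0.9259 = 33.416 kPa
FS = 24.261 / 33.416 = 0.726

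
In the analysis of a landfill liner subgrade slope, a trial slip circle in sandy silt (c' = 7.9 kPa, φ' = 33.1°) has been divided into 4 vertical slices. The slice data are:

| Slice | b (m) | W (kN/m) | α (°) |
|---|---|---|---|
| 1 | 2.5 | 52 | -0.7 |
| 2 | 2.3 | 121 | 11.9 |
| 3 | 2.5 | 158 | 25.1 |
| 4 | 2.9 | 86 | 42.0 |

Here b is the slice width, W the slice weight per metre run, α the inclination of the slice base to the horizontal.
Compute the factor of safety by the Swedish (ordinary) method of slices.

FS = 2.26

Ordinary method of slices: FS = Σ[c'·Δl_i + (W_i cosα_i)·tanφ'] / Σ W_i sinα_i, with Δl_i = b_i / cosα_i.
Slice 1: Δl = 2.5/cos(-0.7°) = 2.500 m; N'_1 = 52·cos(-0.7°) = 52.0; c'Δl = 19.75; W sinα = -0.6
Slice 2: Δl = 2.3/cos11.9° = 2.351 m; N'_2 = 121·cos11.9° = 118.4; c'Δl = 18.57; W sinα = 25.0
Slice 3: Δl = 2.5/cos25.1° = 2.761 m; N'_3 = 158·cos25.1° = 143.1; c'Δl = 21.81; W sinα = 67.0
Slice 4: Δl = 2.9/cos42.0° = 3.902 m; N'_4 = 86·cos42.0° = 63.9; c'Δl = 30.83; W sinα = 57.5
Σc'Δl = 91.0 kN/m; ΣN' = 377.4 kN/m; ΣW sinα = 148.9 kN/m
Resisting = 91.0 + 377.4·tan33.1° = 91.0 + 246.0 = 337.0 kN/m
FS = 337.0 / 148.9 = 2.263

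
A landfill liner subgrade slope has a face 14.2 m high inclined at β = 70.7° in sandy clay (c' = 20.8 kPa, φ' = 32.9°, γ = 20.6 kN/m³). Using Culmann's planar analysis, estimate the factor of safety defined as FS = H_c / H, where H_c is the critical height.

H_c = (4c'/γ) · sinβ cosφ' / [1 − cos(β − φ')]
    = (4·20.8/20.6) · sin70.7°·cos32.9° / [1 − cos37.8°]
    = 4.039 · 0.7924 / 0.2098 = 15.25 m
FS = H_c / H = 15.25 / 14.2 = 1.074

FS = 1.07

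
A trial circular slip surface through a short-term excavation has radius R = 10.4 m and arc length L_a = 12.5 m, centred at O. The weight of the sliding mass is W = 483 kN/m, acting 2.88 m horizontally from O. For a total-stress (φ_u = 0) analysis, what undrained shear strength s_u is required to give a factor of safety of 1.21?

FS = s_u·L_a·R / (W·d), so s_u = FS·W·d / (L_a·R).
s_u = 1.21·483·2.88 / (12.50·10.4) = 1683.2 / 130.00 = 12.95 kPa

s_u = 12.9 kPa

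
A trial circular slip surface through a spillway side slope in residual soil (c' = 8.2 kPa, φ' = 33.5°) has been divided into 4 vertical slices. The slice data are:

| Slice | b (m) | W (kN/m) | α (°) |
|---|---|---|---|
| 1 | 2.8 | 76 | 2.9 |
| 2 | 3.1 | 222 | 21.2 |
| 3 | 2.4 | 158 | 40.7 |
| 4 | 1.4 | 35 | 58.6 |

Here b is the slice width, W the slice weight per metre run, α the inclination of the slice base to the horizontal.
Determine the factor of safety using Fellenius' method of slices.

Ordinary method of slices: FS = Σ[c'·Δl_i + (W_i cosα_i)·tanφ'] / Σ W_i sinα_i, with Δl_i = b_i / cosα_i.
Slice 1: Δl = 2.8/cos2.9° = 2.804 m; N'_1 = 76·cos2.9° = 75.9; c'Δl = 22.99; W sinα = 3.8
Slice 2: Δl = 3.1/cos21.2° = 3.325 m; N'_2 = 222·cos21.2° = 207.0; c'Δl = 27.27; W sinα = 80.3
Slice 3: Δl = 2.4/cos40.7° = 3.166 m; N'_3 = 158·cos40.7° = 119.8; c'Δl = 25.96; W sinα = 103.0
Slice 4: Δl = 1.4/cos58.6° = 2.687 m; N'_4 = 35·cos58.6° = 18.2; c'Δl = 22.03; W sinα = 29.9
Σc'Δl = 98.2 kN/m; ΣN' = 420.9 kN/m; ΣW sinα = 217.0 kN/m
Resisting = 98.2 + 420.9·tan33.5° = 98.2 + 278.6 = 376.8 kN/m
FS = 376.8 / 217.0 = 1.736

FS = 1.74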